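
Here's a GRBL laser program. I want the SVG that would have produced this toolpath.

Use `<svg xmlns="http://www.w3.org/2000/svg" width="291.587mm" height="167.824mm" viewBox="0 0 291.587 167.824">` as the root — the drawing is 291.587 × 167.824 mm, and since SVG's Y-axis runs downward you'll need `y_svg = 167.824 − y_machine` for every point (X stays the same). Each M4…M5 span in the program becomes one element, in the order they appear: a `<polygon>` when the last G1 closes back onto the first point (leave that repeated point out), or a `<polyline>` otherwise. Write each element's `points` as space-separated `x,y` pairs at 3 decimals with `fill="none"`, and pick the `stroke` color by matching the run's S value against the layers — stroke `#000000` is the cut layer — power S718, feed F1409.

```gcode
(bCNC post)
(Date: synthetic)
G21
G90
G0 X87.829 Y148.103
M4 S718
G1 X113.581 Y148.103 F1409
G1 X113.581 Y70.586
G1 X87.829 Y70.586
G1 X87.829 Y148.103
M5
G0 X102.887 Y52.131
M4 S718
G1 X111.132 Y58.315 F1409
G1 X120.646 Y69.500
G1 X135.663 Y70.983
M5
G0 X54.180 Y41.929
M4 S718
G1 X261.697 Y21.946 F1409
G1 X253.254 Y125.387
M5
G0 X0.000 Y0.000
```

<svg xmlns="http://www.w3.org/2000/svg" width="291.587mm" height="167.824mm" viewBox="0 0 291.587 167.824">
  <polygon points="87.829,19.721 113.581,19.721 113.581,97.238 87.829,97.238" fill="none" stroke="#000000"/>
  <polyline points="102.887,115.693 111.132,109.509 120.646,98.324 135.663,96.841" fill="none" stroke="#000000"/>
  <polyline points="54.180,125.895 261.697,145.878 253.254,42.437" fill="none" stroke="#000000"/>
</svg>

Machine Y-up, SVG Y-down with viewBox height 167.824, so y_svg = 167.824 − y_machine; X carries over. Every run uses S718, so all elements get stroke `#000000` (cut).

Run 1: The run returns to its start, so emit a `<polygon>` with points (Y-flipped): 87.829,19.721 113.581,19.721 113.581,97.238 87.829,97.238.

Run 2: The run is open, so emit a `<polyline>` with points (Y-flipped): 102.887,115.693 111.132,109.509 120.646,98.324 135.663,96.841.

Run 3: The run is open, so emit a `<polyline>` with points (Y-flipped): 54.180,125.895 261.697,145.878 253.254,42.437.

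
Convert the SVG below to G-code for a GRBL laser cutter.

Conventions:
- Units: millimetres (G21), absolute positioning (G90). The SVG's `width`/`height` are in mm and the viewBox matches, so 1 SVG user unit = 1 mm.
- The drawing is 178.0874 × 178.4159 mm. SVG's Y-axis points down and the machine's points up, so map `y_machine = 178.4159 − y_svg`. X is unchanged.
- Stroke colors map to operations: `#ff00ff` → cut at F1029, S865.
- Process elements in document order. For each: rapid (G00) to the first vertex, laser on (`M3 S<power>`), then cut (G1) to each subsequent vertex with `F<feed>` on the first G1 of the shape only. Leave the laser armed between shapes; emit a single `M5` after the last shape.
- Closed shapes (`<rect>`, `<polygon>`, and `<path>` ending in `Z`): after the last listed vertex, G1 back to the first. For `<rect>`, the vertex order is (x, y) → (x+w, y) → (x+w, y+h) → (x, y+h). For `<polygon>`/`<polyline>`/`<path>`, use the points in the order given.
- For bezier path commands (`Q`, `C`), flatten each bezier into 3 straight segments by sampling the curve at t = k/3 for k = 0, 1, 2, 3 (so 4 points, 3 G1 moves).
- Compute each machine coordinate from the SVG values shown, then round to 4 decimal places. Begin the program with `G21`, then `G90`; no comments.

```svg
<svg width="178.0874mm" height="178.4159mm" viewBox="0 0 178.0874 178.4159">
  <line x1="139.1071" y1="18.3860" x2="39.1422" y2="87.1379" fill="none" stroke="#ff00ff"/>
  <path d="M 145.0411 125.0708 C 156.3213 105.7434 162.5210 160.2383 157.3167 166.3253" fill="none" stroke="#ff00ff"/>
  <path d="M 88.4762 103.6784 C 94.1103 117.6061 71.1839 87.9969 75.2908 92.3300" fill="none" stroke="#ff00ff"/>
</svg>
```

G21
G90
G00 X139.1071 Y160.0299
M3 S865
G1 X39.1422 Y91.2780 F1029
G00 X145.0411 Y53.3451
M3 S865
G1 X154.3936 Y52.5921 F1029
G1 X158.9539 Y29.7865
G1 X157.3167 Y12.0906
G00 X88.4762 Y74.7375
M3 S865
G1 X86.6492 Y72.4525 F1029
G1 X78.1360 Y81.9745
G1 X75.2908 Y86.0859
M5

Since the viewBox matches the mm dimensions, user units are millimetres directly. The only transform is the Y-flip y_m = 178.4159 − y_svg.

Shape 1 is a line segment drawn with `<line>`. Its stroke #ff00ff means cut at S865, F1029. After flipping Y the toolpath is (139.1071,160.0299) → (39.1422,91.2780).

Shape 2 is a cubic bezier drawn with `<path>`. Its stroke #ff00ff means cut at S865, F1029. After flipping Y the toolpath is (145.0411,53.3451) → (154.3936,52.5921) → (158.9539,29.7865) → (157.3167,12.0906).

Shape 3 is a cubic bezier drawn with `<path>`. Its stroke #ff00ff means cut at S865, F1029. After flipping Y the toolpath is (88.4762,74.7375) → (86.6492,72.4525) → (78.1360,81.9745) → (75.2908,86.0859).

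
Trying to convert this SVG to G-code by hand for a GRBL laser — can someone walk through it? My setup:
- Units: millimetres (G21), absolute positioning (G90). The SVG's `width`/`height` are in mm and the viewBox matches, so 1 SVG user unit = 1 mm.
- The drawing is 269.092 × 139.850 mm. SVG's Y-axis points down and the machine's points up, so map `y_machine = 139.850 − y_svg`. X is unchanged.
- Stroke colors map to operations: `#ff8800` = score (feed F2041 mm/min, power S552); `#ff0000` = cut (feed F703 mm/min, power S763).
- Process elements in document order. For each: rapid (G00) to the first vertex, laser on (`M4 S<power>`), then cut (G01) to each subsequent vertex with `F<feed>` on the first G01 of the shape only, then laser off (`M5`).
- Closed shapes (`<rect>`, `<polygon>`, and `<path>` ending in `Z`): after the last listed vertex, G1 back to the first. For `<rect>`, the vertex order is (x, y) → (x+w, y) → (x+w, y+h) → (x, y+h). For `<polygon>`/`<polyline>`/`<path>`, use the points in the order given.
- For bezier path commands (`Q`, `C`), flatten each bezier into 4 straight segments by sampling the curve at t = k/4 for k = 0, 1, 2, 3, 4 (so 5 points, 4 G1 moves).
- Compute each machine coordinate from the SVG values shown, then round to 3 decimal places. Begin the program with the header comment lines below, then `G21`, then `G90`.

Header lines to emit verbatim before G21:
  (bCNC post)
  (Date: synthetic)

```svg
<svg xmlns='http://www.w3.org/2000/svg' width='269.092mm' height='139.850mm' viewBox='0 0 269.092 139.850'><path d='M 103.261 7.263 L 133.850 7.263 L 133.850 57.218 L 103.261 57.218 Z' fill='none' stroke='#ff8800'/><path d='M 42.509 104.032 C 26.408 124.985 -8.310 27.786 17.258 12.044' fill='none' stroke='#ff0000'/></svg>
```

1 u = 1 mm; y_m = 139.850 − y.

[1] `<path>` rectangle, #ff8800→score S552 F2041: (103.261,132.587) → (133.850,132.587) → (133.850,82.632) → (103.261,82.632) → (103.261,132.587) (closed)

[2] `<path>` cubic bezier, #ff0000→cut S763 F703: (42.509,35.818) → (28.175,39.138) → (14.258,68.051) → (8.153,103.845) → (17.258,127.806)

(bCNC post)
(Date: synthetic)
G21
G90
G00 X103.261 Y132.587
M4 S552
G01 X133.850 Y132.587 F2041
G01 X133.850 Y82.632
G01 X103.261 Y82.632
G01 X103.261 Y132.587
M5
G00 X42.509 Y35.818
M4 S763
G01 X28.175 Y39.138 F703
G01 X14.258 Y68.051
G01 X8.153 Y103.845
G01 X17.258 Y127.806
M5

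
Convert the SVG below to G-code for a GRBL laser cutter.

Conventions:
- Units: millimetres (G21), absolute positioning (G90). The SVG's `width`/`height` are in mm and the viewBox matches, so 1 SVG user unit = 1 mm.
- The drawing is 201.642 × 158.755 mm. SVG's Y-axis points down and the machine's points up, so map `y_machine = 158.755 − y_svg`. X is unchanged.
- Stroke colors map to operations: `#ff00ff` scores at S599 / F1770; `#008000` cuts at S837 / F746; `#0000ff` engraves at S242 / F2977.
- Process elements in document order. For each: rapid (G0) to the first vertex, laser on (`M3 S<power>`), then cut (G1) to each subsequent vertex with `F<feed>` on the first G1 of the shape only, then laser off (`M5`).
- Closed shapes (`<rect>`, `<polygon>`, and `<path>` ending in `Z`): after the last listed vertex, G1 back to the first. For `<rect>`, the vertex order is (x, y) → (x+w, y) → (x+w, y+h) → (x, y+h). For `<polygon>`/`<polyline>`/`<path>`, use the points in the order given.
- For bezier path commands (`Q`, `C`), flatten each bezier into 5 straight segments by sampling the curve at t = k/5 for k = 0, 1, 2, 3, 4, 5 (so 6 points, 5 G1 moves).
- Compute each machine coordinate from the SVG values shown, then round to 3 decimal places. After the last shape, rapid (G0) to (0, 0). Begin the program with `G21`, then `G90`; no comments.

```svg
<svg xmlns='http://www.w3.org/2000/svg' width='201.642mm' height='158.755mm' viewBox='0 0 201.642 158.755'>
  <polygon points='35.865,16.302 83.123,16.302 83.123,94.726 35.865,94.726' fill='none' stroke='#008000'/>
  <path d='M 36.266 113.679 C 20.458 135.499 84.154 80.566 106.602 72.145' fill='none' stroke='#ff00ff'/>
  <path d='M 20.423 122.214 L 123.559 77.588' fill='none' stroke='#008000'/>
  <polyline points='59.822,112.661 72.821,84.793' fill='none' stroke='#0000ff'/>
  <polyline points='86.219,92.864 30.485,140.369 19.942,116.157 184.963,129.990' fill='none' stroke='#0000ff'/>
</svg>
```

1 u = 1 mm; y_m = 158.755 − y.

[1] `<polygon>` rectangle, #008000→cut S837 F746: (35.865,142.453) → (83.123,142.453) → (83.123,64.029) → (35.865,64.029) → (35.865,142.453) (closed)

[2] `<path>` cubic bezier, #ff00ff→score S599 F1770: (36.266,45.076) → (35.356,40.208) → (47.730,47.844) → (67.593,62.068) → (89.149,76.962) → (106.602,86.610)

[3] `<path>` line segment, #008000→cut S837 F746: (20.423,36.541) → (123.559,81.167)

[4] `<polyline>` line segment, #0000ff→engrave S242 F2977: (59.822,46.094) → (72.821,73.962)

[5] `<polyline>` open polyline, #0000ff→engrave S242 F2977: (86.219,65.891) → (30.485,18.386) → (19.942,42.598) → (184.963,28.765)

G21
G90
G0 X35.865 Y142.453
M3 S837
G1 X83.123 Y142.453 F746
G1 X83.123 Y64.029
G1 X35.865 Y64.029
G1 X35.865 Y142.453
M5
G0 X36.266 Y45.076
M3 S599
G1 X35.356 Y40.208 F1770
G1 X47.730 Y47.844
G1 X67.593 Y62.068
G1 X89.149 Y76.962
G1 X106.602 Y86.610
M5
G0 X20.423 Y36.541
M3 S837
G1 X123.559 Y81.167 F746
M5
G0 X59.822 Y46.094
M3 S242
G1 X72.821 Y73.962 F2977
M5
G0 X86.219 Y65.891
M3 S242
G1 X30.485 Y18.386 F2977
G1 X19.942 Y42.598
G1 X184.963 Y28.765
M5
G0 X0.000 Y0.000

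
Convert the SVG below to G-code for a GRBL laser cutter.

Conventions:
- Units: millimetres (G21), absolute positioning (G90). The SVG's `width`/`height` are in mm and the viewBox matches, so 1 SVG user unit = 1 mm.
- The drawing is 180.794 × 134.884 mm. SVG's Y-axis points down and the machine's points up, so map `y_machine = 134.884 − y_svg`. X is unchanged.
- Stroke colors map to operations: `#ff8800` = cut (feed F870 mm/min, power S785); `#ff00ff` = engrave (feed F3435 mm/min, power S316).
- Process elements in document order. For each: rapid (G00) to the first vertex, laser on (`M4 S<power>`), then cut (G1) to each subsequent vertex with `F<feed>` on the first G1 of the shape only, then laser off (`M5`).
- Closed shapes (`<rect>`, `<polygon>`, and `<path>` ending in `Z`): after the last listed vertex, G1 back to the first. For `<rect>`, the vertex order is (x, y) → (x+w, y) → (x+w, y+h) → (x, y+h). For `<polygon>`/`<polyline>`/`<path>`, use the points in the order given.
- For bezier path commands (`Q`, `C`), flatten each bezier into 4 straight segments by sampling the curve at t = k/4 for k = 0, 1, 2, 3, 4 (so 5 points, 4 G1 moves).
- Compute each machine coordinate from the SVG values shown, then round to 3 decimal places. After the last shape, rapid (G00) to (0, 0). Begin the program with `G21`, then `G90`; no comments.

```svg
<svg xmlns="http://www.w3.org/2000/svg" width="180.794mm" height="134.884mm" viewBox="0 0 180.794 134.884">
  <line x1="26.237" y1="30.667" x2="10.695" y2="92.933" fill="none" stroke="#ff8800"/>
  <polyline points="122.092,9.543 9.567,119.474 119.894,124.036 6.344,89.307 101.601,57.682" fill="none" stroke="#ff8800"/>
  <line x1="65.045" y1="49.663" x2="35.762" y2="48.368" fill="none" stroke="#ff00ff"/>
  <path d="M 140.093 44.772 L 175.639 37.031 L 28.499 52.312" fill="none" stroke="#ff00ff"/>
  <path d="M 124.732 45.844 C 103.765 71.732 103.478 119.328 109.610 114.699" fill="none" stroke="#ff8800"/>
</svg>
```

G21
G90
G00 X26.237 Y104.217
M4 S785
G1 X10.695 Y41.951 F870
M5
G00 X122.092 Y125.341
M4 S785
G1 X9.567 Y15.410 F870
G1 X119.894 Y10.848
G1 X6.344 Y45.577
G1 X101.601 Y77.202
M5
G00 X65.045 Y85.221
M4 S316
G1 X35.762 Y86.516 F3435
M5
G00 X140.093 Y90.112
M4 S316
G1 X175.639 Y97.853 F3435
G1 X28.499 Y82.572
M5
G00 X124.732 Y89.040
M4 S785
G1 X112.661 Y66.709 F870
G1 X107.009 Y43.169
G1 X106.437 Y25.350
G1 X109.610 Y20.185
M5
G00 X0.000 Y0.000

1 u = 1 mm; y_m = 134.884 − y.

[1] `<line>` line segment, #ff8800→cut S785 F870: (26.237,104.217) → (10.695,41.951)

[2] `<polyline>` open polyline, #ff8800→cut S785 F870: (122.092,125.341) → (9.567,15.410) → (119.894,10.848) → (6.344,45.577) → (101.601,77.202)

[3] `<line>` line segment, #ff00ff→engrave S316 F3435: (65.045,85.221) → (35.762,86.516)

[4] `<path>` open polyline, #ff00ff→engrave S316 F3435: (140.093,90.112) → (175.639,97.853) → (28.499,82.572)

[5] `<path>` cubic bezier, #ff8800→cut S785 F870: (124.732,89.040) → (112.661,66.709) → (107.009,43.169) → (106.437,25.350) → (109.610,20.185)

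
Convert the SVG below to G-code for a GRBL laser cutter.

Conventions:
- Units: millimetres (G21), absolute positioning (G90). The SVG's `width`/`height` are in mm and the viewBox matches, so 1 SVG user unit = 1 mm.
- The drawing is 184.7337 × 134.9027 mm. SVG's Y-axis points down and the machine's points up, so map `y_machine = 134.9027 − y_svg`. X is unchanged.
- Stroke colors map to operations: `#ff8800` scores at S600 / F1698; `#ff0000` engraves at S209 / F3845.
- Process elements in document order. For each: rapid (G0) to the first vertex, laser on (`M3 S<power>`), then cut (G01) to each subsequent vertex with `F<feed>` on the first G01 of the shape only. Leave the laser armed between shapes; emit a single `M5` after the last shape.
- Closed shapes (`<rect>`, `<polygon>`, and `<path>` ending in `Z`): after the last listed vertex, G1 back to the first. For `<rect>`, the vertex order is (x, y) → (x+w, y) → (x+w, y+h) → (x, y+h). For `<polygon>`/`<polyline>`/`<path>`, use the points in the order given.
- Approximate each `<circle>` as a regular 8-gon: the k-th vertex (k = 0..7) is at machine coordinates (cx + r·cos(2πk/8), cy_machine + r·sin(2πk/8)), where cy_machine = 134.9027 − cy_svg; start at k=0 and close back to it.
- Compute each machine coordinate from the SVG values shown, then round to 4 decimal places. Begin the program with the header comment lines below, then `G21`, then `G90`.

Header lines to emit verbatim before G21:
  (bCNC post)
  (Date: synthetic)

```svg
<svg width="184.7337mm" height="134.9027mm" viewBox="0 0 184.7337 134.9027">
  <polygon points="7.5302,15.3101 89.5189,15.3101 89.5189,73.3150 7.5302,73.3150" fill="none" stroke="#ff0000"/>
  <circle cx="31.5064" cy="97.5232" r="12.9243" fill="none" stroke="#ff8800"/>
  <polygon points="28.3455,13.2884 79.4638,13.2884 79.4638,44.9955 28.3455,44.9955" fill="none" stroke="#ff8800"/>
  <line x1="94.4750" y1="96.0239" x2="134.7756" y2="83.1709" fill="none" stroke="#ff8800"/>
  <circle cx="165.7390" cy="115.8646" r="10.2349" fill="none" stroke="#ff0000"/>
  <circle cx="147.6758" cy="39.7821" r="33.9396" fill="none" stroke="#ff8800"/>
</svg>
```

viewBox `0 0 184.7337 134.9027` with mm width/height → 1 unit = 1 mm. Flip: y_m = 134.9027 − y_svg.

**Shape 1** — `<polygon>` rectangle, stroke `#ff0000` → engrave (S209, F3845). Machine vertices: (7.5302,119.5926) → (89.5189,119.5926) → (89.5189,61.5877) → (7.5302,61.5877) → (7.5302,119.5926). Closed: final G1 returns to the first vertex.

**Shape 2** — `<circle>` circle, stroke `#ff8800` → score (S600, F1698). Machine vertices: (44.4307,37.3795) → (40.6453,46.5184) → (31.5064,50.3038) → (22.3675,46.5184) → (18.5821,37.3795) → (22.3675,28.2406) → (31.5064,24.4552) → (40.6453,28.2406) → (44.4307,37.3795). Closed: final G1 returns to the first vertex.

**Shape 3** — `<polygon>` rectangle, stroke `#ff8800` → score (S600, F1698). Machine vertices: (28.3455,121.6143) → (79.4638,121.6143) → (79.4638,89.9072) → (28.3455,89.9072) → (28.3455,121.6143). Closed: final G1 returns to the first vertex.

**Shape 4** — `<line>` line segment, stroke `#ff8800` → score (S600, F1698). Machine vertices: (94.4750,38.8788) → (134.7756,51.7318). Open path.

**Shape 5** — `<circle>` circle, stroke `#ff0000` → engrave (S209, F3845). Machine vertices: (175.9739,19.0381) → (172.9762,26.2753) → (165.7390,29.2730) → (158.5018,26.2753) → (155.5041,19.0381) → (158.5018,11.8009) → (165.7390,8.8032) → (172.9762,11.8009) → (175.9739,19.0381). Closed: final G1 returns to the first vertex.

**Shape 6** — `<circle>` circle, stroke `#ff8800` → score (S600, F1698). Machine vertices: (181.6154,95.1206) → (171.6747,119.1195) → (147.6758,129.0602) → (123.6769,119.1195) → (113.7362,95.1206) → (123.6769,71.1217) → (147.6758,61.1810) → (171.6747,71.1217) → (181.6154,95.1206). Closed: final G1 returns to the first vertex.

(bCNC post)
(Date: synthetic)
G21
G90
G0 X7.5302 Y119.5926
M3 S209
G01 X89.5189 Y119.5926 F3845
G01 X89.5189 Y61.5877
G01 X7.5302 Y61.5877
G01 X7.5302 Y119.5926
G0 X44.4307 Y37.3795
M3 S600
G01 X40.6453 Y46.5184 F1698
G01 X31.5064 Y50.3038
G01 X22.3675 Y46.5184
G01 X18.5821 Y37.3795
G01 X22.3675 Y28.2406
G01 X31.5064 Y24.4552
G01 X40.6453 Y28.2406
G01 X44.4307 Y37.3795
G0 X28.3455 Y121.6143
M3 S600
G01 X79.4638 Y121.6143 F1698
G01 X79.4638 Y89.9072
G01 X28.3455 Y89.9072
G01 X28.3455 Y121.6143
G0 X94.4750 Y38.8788
M3 S600
G01 X134.7756 Y51.7318 F1698
G0 X175.9739 Y19.0381
M3 S209
G01 X172.9762 Y26.2753 F3845
G01 X165.7390 Y29.2730
G01 X158.5018 Y26.2753
G01 X155.5041 Y19.0381
G01 X158.5018 Y11.8009
G01 X165.7390 Y8.8032
G01 X172.9762 Y11.8009
G01 X175.9739 Y19.0381
G0 X181.6154 Y95.1206
M3 S600
G01 X171.6747 Y119.1195 F1698
G01 X147.6758 Y129.0602
G01 X123.6769 Y119.1195
G01 X113.7362 Y95.1206
G01 X123.6769 Y71.1217
G01 X147.6758 Y61.1810
G01 X171.6747 Y71.1217
G01 X181.6154 Y95.1206
M5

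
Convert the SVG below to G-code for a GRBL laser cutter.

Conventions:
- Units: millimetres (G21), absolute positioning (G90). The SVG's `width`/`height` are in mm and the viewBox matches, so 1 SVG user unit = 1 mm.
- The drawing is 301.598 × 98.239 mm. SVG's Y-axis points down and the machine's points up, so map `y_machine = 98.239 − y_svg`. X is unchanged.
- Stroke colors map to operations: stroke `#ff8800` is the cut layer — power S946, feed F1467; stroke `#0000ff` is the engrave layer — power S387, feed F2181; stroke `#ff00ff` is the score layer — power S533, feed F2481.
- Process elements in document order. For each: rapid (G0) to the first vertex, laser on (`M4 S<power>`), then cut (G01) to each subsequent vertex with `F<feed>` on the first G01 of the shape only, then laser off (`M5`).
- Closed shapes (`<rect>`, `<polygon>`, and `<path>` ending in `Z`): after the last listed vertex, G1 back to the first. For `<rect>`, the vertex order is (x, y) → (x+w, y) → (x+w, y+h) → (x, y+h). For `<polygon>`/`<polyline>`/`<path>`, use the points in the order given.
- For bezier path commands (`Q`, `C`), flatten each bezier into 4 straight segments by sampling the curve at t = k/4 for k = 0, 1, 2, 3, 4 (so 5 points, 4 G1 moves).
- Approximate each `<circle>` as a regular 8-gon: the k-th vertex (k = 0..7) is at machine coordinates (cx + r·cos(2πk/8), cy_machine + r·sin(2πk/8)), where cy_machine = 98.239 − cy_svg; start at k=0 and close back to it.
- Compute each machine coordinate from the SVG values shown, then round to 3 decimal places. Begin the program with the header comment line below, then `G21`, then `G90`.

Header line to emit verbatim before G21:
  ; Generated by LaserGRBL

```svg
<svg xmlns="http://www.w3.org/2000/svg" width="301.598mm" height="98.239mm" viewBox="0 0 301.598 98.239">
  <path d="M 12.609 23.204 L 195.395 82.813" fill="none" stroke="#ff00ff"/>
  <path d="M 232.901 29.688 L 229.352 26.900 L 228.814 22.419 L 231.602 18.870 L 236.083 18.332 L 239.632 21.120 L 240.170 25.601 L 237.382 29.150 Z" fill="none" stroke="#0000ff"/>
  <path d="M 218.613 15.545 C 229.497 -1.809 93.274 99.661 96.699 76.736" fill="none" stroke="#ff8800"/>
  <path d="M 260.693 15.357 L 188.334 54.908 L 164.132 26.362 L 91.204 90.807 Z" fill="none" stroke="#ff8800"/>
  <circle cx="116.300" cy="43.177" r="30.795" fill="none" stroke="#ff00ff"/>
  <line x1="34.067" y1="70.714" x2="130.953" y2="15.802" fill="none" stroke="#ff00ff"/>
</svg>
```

viewBox `0 0 301.598 98.239` with mm width/height → 1 unit = 1 mm. Flip: y_m = 98.239 − y_svg.

**Shape 1** — `<path>` line segment, stroke `#ff00ff` → score (S533, F2481). Machine vertices: (12.609,75.035) → (195.395,15.426). Open path.

**Shape 2** — `<path>` regular polygon, stroke `#0000ff` → engrave (S387, F2181). Machine vertices: (232.901,68.551) → (229.352,71.339) → (228.814,75.820) → (231.602,79.369) → (236.083,79.907) → (239.632,77.119) → (240.170,72.638) → (237.382,69.089) → (232.901,68.551). Closed: final G1 returns to the first vertex.

**Shape 3** — `<path>` cubic bezier, stroke `#ff8800` → cut (S946, F1467). Control points (SVG): P0=(218.613,15.545), P1=(229.497,-1.809), P2=(93.274,99.661), P3=(96.699,76.736); sampled at t=k/4. Machine vertices: (218.613,82.694) → (203.674,77.230) → (160.453,50.009) → (115.834,23.833) → (96.699,21.503). Open path.

**Shape 4** — `<path>` closed polygon, stroke `#ff8800` → cut (S946, F1467). Machine vertices: (260.693,82.882) → (188.334,43.331) → (164.132,71.877) → (91.204,7.432) → (260.693,82.882). Closed: final G1 returns to the first vertex.

**Shape 5** — `<circle>` circle, stroke `#ff00ff` → score (S533, F2481). Machine vertices: (147.095,55.062) → (138.075,76.837) → (116.300,85.857) → (94.525,76.837) → (85.505,55.062) → (94.525,33.287) → (116.300,24.267) → (138.075,33.287) → (147.095,55.062). Closed: final G1 returns to the first vertex.

**Shape 6** — `<line>` line segment, stroke `#ff00ff` → score (S533, F2481). Machine vertices: (34.067,27.525) → (130.953,82.437). Open path.

; Generated by LaserGRBL
G21
G90
G0 X12.609 Y75.035
M4 S533
G01 X195.395 Y15.426 F2481
M5
G0 X232.901 Y68.551
M4 S387
G01 X229.352 Y71.339 F2181
G01 X228.814 Y75.820
G01 X231.602 Y79.369
G01 X236.083 Y79.907
G01 X239.632 Y77.119
G01 X240.170 Y72.638
G01 X237.382 Y69.089
G01 X232.901 Y68.551
M5
G0 X218.613 Y82.694
M4 S946
G01 X203.674 Y77.230 F1467
G01 X160.453 Y50.009
G01 X115.834 Y23.833
G01 X96.699 Y21.503
M5
G0 X260.693 Y82.882
M4 S946
G01 X188.334 Y43.331 F1467
G01 X164.132 Y71.877
G01 X91.204 Y7.432
G01 X260.693 Y82.882
M5
G0 X147.095 Y55.062
M4 S533
G01 X138.075 Y76.837 F2481
G01 X116.300 Y85.857
G01 X94.525 Y76.837
G01 X85.505 Y55.062
G01 X94.525 Y33.287
G01 X116.300 Y24.267
G01 X138.075 Y33.287
G01 X147.095 Y55.062
M5
G0 X34.067 Y27.525
M4 S533
G01 X130.953 Y82.437 F2481
M5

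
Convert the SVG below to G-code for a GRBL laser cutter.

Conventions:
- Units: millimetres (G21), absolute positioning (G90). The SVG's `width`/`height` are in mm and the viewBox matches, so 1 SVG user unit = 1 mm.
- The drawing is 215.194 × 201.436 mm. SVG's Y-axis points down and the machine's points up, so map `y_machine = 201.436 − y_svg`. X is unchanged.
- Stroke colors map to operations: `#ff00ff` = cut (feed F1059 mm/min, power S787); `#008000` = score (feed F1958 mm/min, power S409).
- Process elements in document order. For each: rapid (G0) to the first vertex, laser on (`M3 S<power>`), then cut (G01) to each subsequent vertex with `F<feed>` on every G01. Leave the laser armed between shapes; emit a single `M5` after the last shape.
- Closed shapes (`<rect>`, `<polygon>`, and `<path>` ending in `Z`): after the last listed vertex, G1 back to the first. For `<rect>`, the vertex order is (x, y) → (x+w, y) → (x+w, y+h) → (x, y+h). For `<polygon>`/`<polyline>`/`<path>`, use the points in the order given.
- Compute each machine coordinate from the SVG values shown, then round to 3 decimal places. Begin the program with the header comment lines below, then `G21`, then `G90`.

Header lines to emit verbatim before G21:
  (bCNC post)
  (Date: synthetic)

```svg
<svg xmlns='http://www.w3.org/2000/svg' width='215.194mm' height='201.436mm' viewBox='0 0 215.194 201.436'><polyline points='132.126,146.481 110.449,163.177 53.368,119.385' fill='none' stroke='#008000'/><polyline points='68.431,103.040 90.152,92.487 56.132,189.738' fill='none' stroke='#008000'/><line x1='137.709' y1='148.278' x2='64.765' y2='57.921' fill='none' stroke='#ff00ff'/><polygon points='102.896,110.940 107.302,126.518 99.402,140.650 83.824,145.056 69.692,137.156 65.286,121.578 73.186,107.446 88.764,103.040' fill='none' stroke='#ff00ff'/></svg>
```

Since the viewBox matches the mm dimensions, user units are millimetres directly. The only transform is the Y-flip y_m = 201.436 − y_svg.

Shape 1 is a open polyline drawn with `<polyline>`. Its stroke #008000 means score at S409, F1958. After flipping Y the toolpath is (132.126,54.955) → (110.449,38.259) → (53.368,82.051).

Shape 2 is a open polyline drawn with `<polyline>`. Its stroke #008000 means score at S409, F1958. After flipping Y the toolpath is (68.431,98.396) → (90.152,108.949) → (56.132,11.698).

Shape 3 is a line segment drawn with `<line>`. Its stroke #ff00ff means cut at S787, F1059. After flipping Y the toolpath is (137.709,53.158) → (64.765,143.515).

Shape 4 is a regular polygon drawn with `<polygon>`. Its stroke #ff00ff means cut at S787, F1059. After flipping Y the toolpath is (102.896,90.496) → (107.302,74.918) → (99.402,60.786) → (83.824,56.380) → (69.692,64.280) → (65.286,79.858) → (73.186,93.990) → (88.764,98.396) → (102.896,90.496), returning to the start.

(bCNC post)
(Date: synthetic)
G21
G90
G0 X132.126 Y54.955
M3 S409
G01 X110.449 Y38.259 F1958
G01 X53.368 Y82.051 F1958
G0 X68.431 Y98.396
M3 S409
G01 X90.152 Y108.949 F1958
G01 X56.132 Y11.698 F1958
G0 X137.709 Y53.158
M3 S787
G01 X64.765 Y143.515 F1059
G0 X102.896 Y90.496
M3 S787
G01 X107.302 Y74.918 F1059
G01 X99.402 Y60.786 F1059
G01 X83.824 Y56.380 F1059
G01 X69.692 Y64.280 F1059
G01 X65.286 Y79.858 F1059
G01 X73.186 Y93.990 F1059
G01 X88.764 Y98.396 F1059
G01 X102.896 Y90.496 F1059
M5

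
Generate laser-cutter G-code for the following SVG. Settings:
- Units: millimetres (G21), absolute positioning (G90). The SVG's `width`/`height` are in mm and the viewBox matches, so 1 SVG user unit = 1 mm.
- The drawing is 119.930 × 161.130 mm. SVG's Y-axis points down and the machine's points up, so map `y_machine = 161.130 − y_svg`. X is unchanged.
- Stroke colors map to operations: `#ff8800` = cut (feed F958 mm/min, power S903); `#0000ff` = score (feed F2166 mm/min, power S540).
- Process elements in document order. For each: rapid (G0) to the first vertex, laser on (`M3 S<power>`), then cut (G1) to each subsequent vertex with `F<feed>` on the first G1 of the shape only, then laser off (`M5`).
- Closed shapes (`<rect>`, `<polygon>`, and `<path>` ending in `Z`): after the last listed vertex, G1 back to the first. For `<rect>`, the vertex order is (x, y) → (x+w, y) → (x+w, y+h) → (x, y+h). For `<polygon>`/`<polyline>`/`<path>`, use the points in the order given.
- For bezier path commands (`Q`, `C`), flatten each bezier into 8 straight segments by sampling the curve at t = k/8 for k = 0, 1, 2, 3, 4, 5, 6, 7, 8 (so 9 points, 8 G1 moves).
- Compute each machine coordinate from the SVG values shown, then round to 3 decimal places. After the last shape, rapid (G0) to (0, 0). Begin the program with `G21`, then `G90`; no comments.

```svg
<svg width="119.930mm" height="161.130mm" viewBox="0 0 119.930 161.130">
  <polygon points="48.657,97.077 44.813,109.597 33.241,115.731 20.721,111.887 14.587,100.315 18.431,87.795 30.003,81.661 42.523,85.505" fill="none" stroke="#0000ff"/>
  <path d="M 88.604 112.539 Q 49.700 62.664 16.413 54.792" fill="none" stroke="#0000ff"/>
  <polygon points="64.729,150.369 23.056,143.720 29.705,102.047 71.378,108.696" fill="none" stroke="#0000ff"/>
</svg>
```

viewBox `0 0 119.930 161.130` with mm width/height → 1 unit = 1 mm. Flip: y_m = 161.130 − y_svg.

**Shape 1** — `<polygon>` regular polygon, stroke `#0000ff` → score (S540, F2166). Machine vertices: (48.657,64.053) → (44.813,51.533) → (33.241,45.399) → (20.721,49.243) → (14.587,60.815) → (18.431,73.335) → (30.003,79.469) → (42.523,75.625) → (48.657,64.053). Closed: final G1 returns to the first vertex.

**Shape 2** — `<path>` quadratic bezier, stroke `#0000ff` → score (S540, F2166). Control points (SVG): P0=(88.604,112.539), P1=(49.700,62.664), P2=(16.413,54.792); sampled at t=k/8. Machine vertices: (88.604,48.591) → (78.966,60.403) → (69.503,70.903) → (60.216,80.091) → (51.104,87.965) → (42.168,94.527) → (33.408,99.777) → (24.823,103.714) → (16.413,106.338). Open path.

**Shape 3** — `<polygon>` regular polygon, stroke `#0000ff` → score (S540, F2166). Machine vertices: (64.729,10.761) → (23.056,17.410) → (29.705,59.083) → (71.378,52.434) → (64.729,10.761). Closed: final G1 returns to the first vertex.

G21
G90
G0 X48.657 Y64.053
M3 S540
G1 X44.813 Y51.533 F2166
G1 X33.241 Y45.399
G1 X20.721 Y49.243
G1 X14.587 Y60.815
G1 X18.431 Y73.335
G1 X30.003 Y79.469
G1 X42.523 Y75.625
G1 X48.657 Y64.053
M5
G0 X88.604 Y48.591
M3 S540
G1 X78.966 Y60.403 F2166
G1 X69.503 Y70.903
G1 X60.216 Y80.091
G1 X51.104 Y87.965
G1 X42.168 Y94.527
G1 X33.408 Y99.777
G1 X24.823 Y103.714
G1 X16.413 Y106.338
M5
G0 X64.729 Y10.761
M3 S540
G1 X23.056 Y17.410 F2166
G1 X29.705 Y59.083
G1 X71.378 Y52.434
G1 X64.729 Y10.761
M5
G0 X0.000 Y0.000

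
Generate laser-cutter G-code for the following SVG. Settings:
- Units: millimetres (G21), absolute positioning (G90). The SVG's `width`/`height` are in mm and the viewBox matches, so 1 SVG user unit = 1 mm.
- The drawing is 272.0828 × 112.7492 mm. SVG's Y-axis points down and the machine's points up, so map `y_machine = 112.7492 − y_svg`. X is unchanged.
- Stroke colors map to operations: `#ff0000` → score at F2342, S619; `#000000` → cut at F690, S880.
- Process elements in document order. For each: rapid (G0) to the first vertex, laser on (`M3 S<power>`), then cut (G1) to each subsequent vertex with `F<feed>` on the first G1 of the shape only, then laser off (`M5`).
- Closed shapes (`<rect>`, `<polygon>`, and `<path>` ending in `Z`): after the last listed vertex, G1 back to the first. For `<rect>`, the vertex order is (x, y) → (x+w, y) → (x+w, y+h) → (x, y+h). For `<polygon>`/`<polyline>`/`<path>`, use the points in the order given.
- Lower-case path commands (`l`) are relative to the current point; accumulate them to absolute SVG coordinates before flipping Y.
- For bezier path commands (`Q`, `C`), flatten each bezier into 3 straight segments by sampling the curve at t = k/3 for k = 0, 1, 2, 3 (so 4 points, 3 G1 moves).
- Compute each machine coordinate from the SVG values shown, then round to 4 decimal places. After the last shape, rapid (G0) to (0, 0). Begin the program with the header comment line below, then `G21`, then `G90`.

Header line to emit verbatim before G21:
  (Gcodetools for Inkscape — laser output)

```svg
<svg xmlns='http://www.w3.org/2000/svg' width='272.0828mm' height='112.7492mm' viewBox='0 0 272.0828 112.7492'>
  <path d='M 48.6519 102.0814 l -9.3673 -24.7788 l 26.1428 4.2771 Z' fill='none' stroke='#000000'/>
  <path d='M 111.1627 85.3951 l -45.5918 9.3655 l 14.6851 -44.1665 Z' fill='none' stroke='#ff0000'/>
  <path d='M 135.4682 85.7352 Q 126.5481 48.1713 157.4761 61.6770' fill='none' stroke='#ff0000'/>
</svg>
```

(Gcodetools for Inkscape — laser output)
G21
G90
G0 X48.6519 Y10.6678
M3 S880
G1 X39.2846 Y35.4466 F690
G1 X65.4274 Y31.1695
G1 X48.6519 Y10.6678
M5
G0 X111.1627 Y27.3541
M3 S619
G1 X65.5709 Y17.9886 F2342
G1 X80.2560 Y62.1551
G1 X111.1627 Y27.3541
M5
G0 X135.4682 Y27.0140
M3 S619
G1 X133.9490 Y46.3822 F2342
G1 X141.2850 Y54.4016
G1 X157.4761 Y51.0722
M5
G0 X0.0000 Y0.0000

viewBox `0 0 272.0828 112.7492` with mm width/height → 1 unit = 1 mm. Flip: y_m = 112.7492 − y_svg.

**Shape 1** — `<path>` regular polygon, stroke `#000000` → cut (S880, F690). Machine vertices: (48.6519,10.6678) → (39.2846,35.4466) → (65.4274,31.1695) → (48.6519,10.6678). Closed: final G1 returns to the first vertex.

**Shape 2** — `<path>` regular polygon, stroke `#ff0000` → score (S619, F2342). Machine vertices: (111.1627,27.3541) → (65.5709,17.9886) → (80.2560,62.1551) → (111.1627,27.3541). Closed: final G1 returns to the first vertex.

**Shape 3** — `<path>` quadratic bezier, stroke `#ff0000` → score (S619, F2342). Control points (SVG): P0=(135.4682,85.7352), P1=(126.5481,48.1713), P2=(157.4761,61.6770); sampled at t=k/3. Machine vertices: (135.4682,27.0140) → (133.9490,46.3822) → (141.2850,54.4016) → (157.4761,51.0722). Open path.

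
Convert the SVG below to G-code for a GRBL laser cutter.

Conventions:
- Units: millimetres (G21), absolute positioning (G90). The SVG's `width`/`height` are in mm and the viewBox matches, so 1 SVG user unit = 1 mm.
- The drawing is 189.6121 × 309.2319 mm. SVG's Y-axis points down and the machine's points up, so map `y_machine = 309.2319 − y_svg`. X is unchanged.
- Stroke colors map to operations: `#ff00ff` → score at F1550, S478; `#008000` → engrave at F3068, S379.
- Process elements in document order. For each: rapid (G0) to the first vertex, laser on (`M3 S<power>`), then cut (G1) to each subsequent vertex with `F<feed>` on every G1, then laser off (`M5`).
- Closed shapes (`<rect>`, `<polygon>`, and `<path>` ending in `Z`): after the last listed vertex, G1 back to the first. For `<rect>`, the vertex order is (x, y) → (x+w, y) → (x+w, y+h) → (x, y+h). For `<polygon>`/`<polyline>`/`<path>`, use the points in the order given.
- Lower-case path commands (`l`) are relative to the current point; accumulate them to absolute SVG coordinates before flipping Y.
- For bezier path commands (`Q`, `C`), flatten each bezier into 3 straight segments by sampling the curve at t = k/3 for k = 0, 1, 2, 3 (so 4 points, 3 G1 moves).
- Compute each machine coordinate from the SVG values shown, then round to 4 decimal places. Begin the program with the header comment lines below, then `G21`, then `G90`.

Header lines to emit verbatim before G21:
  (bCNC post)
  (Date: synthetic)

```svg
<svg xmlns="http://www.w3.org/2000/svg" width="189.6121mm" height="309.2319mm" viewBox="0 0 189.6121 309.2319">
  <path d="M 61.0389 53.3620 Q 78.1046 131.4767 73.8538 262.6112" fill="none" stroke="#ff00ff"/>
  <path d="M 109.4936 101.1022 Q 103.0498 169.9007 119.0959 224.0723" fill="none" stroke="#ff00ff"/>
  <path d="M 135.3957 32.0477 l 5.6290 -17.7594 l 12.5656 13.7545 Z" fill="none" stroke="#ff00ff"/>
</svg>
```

(bCNC post)
(Date: synthetic)
G21
G90
G0 X61.0389 Y255.8699
M3 S478
G1 X70.0475 Y197.9023 F1550
G1 X74.3192 Y128.1526 F1550
G1 X73.8538 Y46.6207 F1550
M5
G0 X109.4936 Y208.1297
M3 S478
G1 X107.6966 Y163.8892 F1550
G1 X110.8974 Y122.8992 F1550
G1 X119.0959 Y85.1596 F1550
M5
G0 X135.3957 Y277.1842
M3 S478
G1 X141.0247 Y294.9436 F1550
G1 X153.5903 Y281.1891 F1550
G1 X135.3957 Y277.1842 F1550
M5

viewBox `0 0 189.6121 309.2319` with mm width/height → 1 unit = 1 mm. Flip: y_m = 309.2319 − y_svg.

**Shape 1** — `<path>` quadratic bezier, stroke `#ff00ff` → score (S478, F1550). Control points (SVG): P0=(61.0389,53.3620), P1=(78.1046,131.4767), P2=(73.8538,262.6112); sampled at t=k/3. Machine vertices: (61.0389,255.8699) → (70.0475,197.9023) → (74.3192,128.1526) → (73.8538,46.6207). Open path.

**Shape 2** — `<path>` quadratic bezier, stroke `#ff00ff` → score (S478, F1550). Control points (SVG): P0=(109.4936,101.1022), P1=(103.0498,169.9007), P2=(119.0959,224.0723); sampled at t=k/3. Machine vertices: (109.4936,208.1297) → (107.6966,163.8892) → (110.8974,122.8992) → (119.0959,85.1596). Open path.

**Shape 3** — `<path>` regular polygon, stroke `#ff00ff` → score (S478, F1550). Machine vertices: (135.3957,277.1842) → (141.0247,294.9436) → (153.5903,281.1891) → (135.3957,277.1842). Closed: final G1 returns to the first vertex.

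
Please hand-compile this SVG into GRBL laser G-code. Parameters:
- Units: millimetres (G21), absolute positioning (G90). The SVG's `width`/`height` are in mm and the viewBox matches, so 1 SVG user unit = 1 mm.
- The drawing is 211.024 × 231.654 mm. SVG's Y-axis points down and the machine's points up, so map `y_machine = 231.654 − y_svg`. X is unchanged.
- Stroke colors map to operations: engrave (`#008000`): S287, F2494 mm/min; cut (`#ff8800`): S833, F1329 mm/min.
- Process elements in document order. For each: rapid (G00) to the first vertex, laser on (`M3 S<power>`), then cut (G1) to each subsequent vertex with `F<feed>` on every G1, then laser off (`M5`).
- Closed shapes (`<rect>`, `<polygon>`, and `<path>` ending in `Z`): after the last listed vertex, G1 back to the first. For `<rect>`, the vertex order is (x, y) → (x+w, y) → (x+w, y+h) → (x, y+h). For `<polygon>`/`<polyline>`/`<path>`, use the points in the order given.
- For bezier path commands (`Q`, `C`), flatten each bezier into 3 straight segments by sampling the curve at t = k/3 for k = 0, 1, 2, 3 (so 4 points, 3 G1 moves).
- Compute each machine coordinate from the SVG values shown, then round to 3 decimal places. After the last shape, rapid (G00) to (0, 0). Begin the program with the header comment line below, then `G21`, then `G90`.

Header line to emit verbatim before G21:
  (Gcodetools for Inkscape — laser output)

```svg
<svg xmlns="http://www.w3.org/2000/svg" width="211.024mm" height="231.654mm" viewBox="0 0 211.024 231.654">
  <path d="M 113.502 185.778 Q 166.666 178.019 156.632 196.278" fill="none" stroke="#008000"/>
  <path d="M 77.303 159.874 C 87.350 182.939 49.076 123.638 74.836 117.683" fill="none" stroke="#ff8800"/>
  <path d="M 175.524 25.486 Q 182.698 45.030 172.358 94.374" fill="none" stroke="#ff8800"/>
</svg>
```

Since the viewBox matches the mm dimensions, user units are millimetres directly. The only transform is the Y-flip y_m = 231.654 − y_svg.

Shape 1 is a quadratic bezier drawn with `<path>`. Its stroke #008000 means engrave at S287, F2494. After flipping Y the toolpath is (113.502,45.876) → (141.923,48.158) → (156.299,44.658) → (156.632,35.376).

Shape 2 is a cubic bezier drawn with `<path>`. Its stroke #ff8800 means cut at S833, F1329. After flipping Y the toolpath is (77.303,71.780) → (75.404,71.144) → (66.259,95.260) → (74.836,113.971).

Shape 3 is a quadratic bezier drawn with `<path>`. Its stroke #ff8800 means cut at S833, F1329. After flipping Y the toolpath is (175.524,206.168) → (178.361,189.828) → (177.305,166.865) → (172.358,137.280).

(Gcodetools for Inkscape — laser output)
G21
G90
G00 X113.502 Y45.876
M3 S287
G1 X141.923 Y48.158 F2494
G1 X156.299 Y44.658 F2494
G1 X156.632 Y35.376 F2494
M5
G00 X77.303 Y71.780
M3 S833
G1 X75.404 Y71.144 F1329
G1 X66.259 Y95.260 F1329
G1 X74.836 Y113.971 F1329
M5
G00 X175.524 Y206.168
M3 S833
G1 X178.361 Y189.828 F1329
G1 X177.305 Y166.865 F1329
G1 X172.358 Y137.280 F1329
M5
G00 X0.000 Y0.000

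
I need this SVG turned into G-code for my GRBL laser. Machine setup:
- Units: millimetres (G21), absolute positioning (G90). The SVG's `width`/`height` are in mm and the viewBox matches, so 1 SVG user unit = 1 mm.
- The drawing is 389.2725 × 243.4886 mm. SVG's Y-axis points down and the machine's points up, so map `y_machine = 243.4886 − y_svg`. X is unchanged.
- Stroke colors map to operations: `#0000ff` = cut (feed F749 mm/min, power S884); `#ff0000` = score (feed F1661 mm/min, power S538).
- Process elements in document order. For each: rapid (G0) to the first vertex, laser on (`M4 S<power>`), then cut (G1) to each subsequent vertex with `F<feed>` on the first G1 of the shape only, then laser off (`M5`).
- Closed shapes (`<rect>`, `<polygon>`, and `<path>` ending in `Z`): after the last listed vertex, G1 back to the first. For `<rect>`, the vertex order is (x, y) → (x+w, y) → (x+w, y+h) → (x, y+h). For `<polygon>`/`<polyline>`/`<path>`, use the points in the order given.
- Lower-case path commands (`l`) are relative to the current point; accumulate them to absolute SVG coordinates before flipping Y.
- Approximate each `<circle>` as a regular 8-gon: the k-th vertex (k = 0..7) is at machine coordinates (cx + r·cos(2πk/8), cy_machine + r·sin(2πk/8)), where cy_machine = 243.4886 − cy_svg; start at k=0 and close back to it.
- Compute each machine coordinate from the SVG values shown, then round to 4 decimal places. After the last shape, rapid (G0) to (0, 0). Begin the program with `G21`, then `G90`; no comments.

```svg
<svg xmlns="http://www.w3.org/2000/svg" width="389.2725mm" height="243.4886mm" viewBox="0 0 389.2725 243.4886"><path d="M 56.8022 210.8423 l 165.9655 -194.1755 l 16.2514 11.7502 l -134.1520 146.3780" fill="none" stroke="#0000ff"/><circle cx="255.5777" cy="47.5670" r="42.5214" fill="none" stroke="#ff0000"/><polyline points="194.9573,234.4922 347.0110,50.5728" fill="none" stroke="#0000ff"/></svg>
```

G21
G90
G0 X56.8022 Y32.6463
M4 S884
G1 X222.7677 Y226.8218 F749
G1 X239.0191 Y215.0716
G1 X104.8671 Y68.6936
M5
G0 X298.0991 Y195.9216
M4 S538
G1 X285.6449 Y225.9888 F1661
G1 X255.5777 Y238.4430
G1 X225.5105 Y225.9888
G1 X213.0563 Y195.9216
G1 X225.5105 Y165.8544
G1 X255.5777 Y153.4002
G1 X285.6449 Y165.8544
G1 X298.0991 Y195.9216
M5
G0 X194.9573 Y8.9964
M4 S884
G1 X347.0110 Y192.9158 F749
M5
G0 X0.0000 Y0.0000

viewBox `0 0 389.2725 243.4886` with mm width/height → 1 unit = 1 mm. Flip: y_m = 243.4886 − y_svg.

**Shape 1** — `<path>` open polyline, stroke `#0000ff` → cut (S884, F749). Machine vertices: (56.8022,32.6463) → (222.7677,226.8218) → (239.0191,215.0716) → (104.8671,68.6936). Open path.

**Shape 2** — `<circle>` circle, stroke `#ff0000` → score (S538, F1661). Machine vertices: (298.0991,195.9216) → (285.6449,225.9888) → (255.5777,238.4430) → (225.5105,225.9888) → (213.0563,195.9216) → (225.5105,165.8544) → (255.5777,153.4002) → (285.6449,165.8544) → (298.0991,195.9216). Closed: final G1 returns to the first vertex.

**Shape 3** — `<polyline>` line segment, stroke `#0000ff` → cut (S884, F749). Machine vertices: (194.9573,8.9964) → (347.0110,192.9158). Open path.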